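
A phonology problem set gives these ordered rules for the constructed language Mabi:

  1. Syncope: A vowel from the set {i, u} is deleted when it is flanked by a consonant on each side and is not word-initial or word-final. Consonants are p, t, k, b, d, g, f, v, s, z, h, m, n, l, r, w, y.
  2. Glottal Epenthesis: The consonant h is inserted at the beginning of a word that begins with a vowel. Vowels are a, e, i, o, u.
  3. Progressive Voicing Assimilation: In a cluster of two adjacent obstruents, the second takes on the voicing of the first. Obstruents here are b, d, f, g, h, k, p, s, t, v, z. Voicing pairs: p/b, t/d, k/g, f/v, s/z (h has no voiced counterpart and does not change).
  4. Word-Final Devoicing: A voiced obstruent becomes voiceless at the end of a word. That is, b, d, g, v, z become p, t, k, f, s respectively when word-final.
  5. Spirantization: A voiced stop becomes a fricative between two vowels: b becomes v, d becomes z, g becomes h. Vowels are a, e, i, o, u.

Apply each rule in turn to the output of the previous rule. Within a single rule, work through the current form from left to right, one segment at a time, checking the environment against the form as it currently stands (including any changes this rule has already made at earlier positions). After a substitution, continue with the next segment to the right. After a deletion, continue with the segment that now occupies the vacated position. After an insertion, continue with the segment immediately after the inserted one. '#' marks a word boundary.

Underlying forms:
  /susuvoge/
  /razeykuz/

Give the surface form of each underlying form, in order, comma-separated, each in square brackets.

/susuvoge/:
  1 Syncope: [susuvoge] → [ssvoge]
  2 Glottal Epenthesis: no change — [ssvoge]
  3 Progressive Voicing Assimilation: [ssvoge] → [ssfoge]
  4 Word-Final Devoicing: no change — [ssfoge]
  5 Spirantization: [ssfoge] → [ssfohe]
/razeykuz/:
  1 Syncope: [razeykuz] → [razeykz]
  2 Glottal Epenthesis: no change — [razeykz]
  3 Progressive Voicing Assimilation: [razeykz] → [razeyks]
  4 Word-Final Devoicing: no change — [razeyks]
  5 Spirantization: no change — [razeyks]

[ssfohe], [razeyks]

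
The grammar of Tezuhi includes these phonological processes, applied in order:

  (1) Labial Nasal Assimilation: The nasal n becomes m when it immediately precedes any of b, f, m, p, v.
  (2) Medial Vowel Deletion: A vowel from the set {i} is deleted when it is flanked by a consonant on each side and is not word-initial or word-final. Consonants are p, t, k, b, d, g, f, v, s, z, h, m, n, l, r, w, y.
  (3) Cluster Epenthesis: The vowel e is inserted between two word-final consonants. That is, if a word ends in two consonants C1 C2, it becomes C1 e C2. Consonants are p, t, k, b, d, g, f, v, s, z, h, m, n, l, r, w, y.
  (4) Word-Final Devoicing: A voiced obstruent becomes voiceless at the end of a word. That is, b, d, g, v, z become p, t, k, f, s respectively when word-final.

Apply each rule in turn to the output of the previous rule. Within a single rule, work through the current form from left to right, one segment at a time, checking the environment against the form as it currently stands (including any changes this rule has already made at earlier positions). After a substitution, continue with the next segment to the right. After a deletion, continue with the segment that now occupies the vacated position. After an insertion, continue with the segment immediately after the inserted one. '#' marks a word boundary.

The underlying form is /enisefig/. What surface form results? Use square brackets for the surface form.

(1) Labial Nasal Assimilation: no change — [enisefig]
(2) Medial Vowel Deletion: [enisefig] → [ensefg]
(3) Cluster Epenthesis: [ensefg] → [ensefeg]
(4) Word-Final Devoicing: [ensefeg] → [ensefek]

[ensefek]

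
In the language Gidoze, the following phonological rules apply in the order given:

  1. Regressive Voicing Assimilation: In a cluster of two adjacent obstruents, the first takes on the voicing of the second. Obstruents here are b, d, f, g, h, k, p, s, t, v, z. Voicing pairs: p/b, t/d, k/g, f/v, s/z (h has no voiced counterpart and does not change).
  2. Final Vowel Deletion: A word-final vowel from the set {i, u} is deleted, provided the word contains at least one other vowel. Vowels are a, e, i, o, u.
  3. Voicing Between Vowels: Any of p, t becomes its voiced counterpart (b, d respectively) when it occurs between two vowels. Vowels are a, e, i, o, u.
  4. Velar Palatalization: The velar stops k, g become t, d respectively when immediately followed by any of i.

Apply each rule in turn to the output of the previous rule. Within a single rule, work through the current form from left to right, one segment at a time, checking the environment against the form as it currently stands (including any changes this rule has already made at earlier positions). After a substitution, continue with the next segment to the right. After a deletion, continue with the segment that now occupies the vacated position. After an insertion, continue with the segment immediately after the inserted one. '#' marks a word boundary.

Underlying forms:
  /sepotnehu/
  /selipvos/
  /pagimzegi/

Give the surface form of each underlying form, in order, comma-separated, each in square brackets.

[sebotneh], [selibvos], [padimzeg]

/sepotnehu/:
  1 Regressive Voicing Assimilation: no change — [sepotnehu]
  2 Final Vowel Deletion: [sepotnehu] → [sepotneh]
  3 Voicing Between Vowels: [sepotneh] → [sebotneh]
  4 Velar Palatalization: no change — [sebotneh]
/selipvos/:
  1 Regressive Voicing Assimilation: [selipvos] → [selibvos]
  2 Final Vowel Deletion: no change — [selibvos]
  3 Voicing Between Vowels: no change — [selibvos]
  4 Velar Palatalization: no change — [selibvos]
/pagimzegi/:
  1 Regressive Voicing Assimilation: no change — [pagimzegi]
  2 Final Vowel Deletion: [pagimzegi] → [pagimzeg]
  3 Voicing Between Vowels: no change — [pagimzeg]
  4 Velar Palatalization: [pagimzeg] → [padimzeg]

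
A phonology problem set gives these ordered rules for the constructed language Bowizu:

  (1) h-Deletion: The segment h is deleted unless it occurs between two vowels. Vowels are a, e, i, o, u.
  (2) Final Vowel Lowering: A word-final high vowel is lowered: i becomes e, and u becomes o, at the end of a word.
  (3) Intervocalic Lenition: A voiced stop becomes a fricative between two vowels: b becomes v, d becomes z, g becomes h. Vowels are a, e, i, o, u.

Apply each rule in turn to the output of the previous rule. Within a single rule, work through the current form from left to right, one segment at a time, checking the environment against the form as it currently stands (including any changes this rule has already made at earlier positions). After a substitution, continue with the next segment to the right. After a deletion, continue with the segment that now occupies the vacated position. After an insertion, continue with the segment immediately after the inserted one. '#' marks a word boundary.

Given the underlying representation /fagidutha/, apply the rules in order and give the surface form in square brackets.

[fahizuta]

(1) h-Deletion: [fagidutha] → [fagiduta]
(2) Final Vowel Lowering: no change — [fagiduta]
(3) Intervocalic Lenition: [fagiduta] → [fahizuta]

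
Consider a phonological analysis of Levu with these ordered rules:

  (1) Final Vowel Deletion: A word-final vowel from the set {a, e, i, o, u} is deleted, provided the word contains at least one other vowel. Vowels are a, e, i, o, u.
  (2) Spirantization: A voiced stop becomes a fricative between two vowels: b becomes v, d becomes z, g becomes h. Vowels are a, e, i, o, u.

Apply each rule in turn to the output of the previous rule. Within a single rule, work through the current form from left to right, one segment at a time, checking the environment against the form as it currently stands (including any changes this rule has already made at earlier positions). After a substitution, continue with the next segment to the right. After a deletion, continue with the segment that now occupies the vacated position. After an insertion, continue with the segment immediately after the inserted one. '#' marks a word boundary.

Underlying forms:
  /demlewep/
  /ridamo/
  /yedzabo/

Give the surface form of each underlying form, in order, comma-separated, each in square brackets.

[demlewep], [rizam], [yedzab]

/demlewep/:
  (1) Final Vowel Deletion: no change — [demlewep]
  (2) Spirantization: no change — [demlewep]
/ridamo/:
  (1) Final Vowel Deletion: [ridamo] → [ridam]
  (2) Spirantization: [ridam] → [rizam]
/yedzabo/:
  (1) Final Vowel Deletion: [yedzabo] → [yedzab]
  (2) Spirantization: no change — [yedzab]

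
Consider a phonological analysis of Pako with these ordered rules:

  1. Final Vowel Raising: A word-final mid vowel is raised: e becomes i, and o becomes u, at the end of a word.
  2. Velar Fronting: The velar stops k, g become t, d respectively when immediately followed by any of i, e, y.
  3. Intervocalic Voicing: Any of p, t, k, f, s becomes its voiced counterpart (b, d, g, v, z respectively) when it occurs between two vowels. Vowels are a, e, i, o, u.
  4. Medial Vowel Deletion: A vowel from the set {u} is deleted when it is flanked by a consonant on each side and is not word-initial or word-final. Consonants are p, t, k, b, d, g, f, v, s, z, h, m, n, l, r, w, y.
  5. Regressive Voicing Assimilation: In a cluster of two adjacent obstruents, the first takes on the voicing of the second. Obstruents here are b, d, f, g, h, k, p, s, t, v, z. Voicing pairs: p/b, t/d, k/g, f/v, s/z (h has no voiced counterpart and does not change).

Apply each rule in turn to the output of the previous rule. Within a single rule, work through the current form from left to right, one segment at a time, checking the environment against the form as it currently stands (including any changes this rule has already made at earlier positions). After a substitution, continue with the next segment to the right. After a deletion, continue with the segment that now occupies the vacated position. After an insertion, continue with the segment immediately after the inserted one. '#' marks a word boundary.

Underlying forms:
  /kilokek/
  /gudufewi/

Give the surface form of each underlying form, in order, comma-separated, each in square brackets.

/kilokek/:
  1 Final Vowel Raising: no change — [kilokek]
  2 Velar Fronting: [kilokek] → [tilotek]
  3 Intervocalic Voicing: [tilotek] → [tilodek]
  4 Medial Vowel Deletion: no change — [tilodek]
  5 Regressive Voicing Assimilation: no change — [tilodek]
/gudufewi/:
  1 Final Vowel Raising: no change — [gudufewi]
  2 Velar Fronting: no change — [gudufewi]
  3 Intervocalic Voicing: [gudufewi] → [guduvewi]
  4 Medial Vowel Deletion: [guduvewi] → [gdvewi]
  5 Regressive Voicing Assimilation: no change — [gdvewi]

[tilodek], [gdvewi]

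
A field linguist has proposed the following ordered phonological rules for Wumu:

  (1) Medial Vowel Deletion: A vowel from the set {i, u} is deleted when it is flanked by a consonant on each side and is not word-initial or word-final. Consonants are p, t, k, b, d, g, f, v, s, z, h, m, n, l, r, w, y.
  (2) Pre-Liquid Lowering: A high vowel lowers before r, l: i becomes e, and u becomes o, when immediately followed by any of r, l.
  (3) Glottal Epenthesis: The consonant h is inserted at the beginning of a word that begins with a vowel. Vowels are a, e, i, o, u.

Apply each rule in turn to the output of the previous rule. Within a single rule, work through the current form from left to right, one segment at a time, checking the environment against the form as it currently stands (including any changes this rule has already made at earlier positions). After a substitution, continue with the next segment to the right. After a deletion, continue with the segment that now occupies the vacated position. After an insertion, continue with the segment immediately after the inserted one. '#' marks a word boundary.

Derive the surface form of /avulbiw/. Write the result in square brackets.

(1) Medial Vowel Deletion: [avulbiw] → [avlbw]
(2) Pre-Liquid Lowering: no change — [avlbw]
(3) Glottal Epenthesis: [avlbw] → [havlbw]

[havlbw]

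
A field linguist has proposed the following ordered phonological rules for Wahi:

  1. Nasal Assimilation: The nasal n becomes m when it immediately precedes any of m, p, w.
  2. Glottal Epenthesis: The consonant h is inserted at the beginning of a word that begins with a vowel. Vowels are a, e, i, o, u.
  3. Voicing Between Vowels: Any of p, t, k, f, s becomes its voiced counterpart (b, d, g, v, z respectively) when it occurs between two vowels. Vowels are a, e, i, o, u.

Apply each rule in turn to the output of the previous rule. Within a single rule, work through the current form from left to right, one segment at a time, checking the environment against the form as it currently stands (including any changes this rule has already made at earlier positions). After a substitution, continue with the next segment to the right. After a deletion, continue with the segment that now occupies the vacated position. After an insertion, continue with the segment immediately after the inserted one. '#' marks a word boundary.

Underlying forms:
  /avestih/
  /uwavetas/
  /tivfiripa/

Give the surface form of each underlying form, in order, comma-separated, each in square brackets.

[havestih], [huwavedas], [tivfiriba]

/avestih/:
  1 Nasal Assimilation: no change — [avestih]
  2 Glottal Epenthesis: [avestih] → [havestih]
  3 Voicing Between Vowels: no change — [havestih]
/uwavetas/:
  1 Nasal Assimilation: no change — [uwavetas]
  2 Glottal Epenthesis: [uwavetas] → [huwavetas]
  3 Voicing Between Vowels: [huwavetas] → [huwavedas]
/tivfiripa/:
  1 Nasal Assimilation: no change — [tivfiripa]
  2 Glottal Epenthesis: no change — [tivfiripa]
  3 Voicing Between Vowels: [tivfiripa] → [tivfiriba]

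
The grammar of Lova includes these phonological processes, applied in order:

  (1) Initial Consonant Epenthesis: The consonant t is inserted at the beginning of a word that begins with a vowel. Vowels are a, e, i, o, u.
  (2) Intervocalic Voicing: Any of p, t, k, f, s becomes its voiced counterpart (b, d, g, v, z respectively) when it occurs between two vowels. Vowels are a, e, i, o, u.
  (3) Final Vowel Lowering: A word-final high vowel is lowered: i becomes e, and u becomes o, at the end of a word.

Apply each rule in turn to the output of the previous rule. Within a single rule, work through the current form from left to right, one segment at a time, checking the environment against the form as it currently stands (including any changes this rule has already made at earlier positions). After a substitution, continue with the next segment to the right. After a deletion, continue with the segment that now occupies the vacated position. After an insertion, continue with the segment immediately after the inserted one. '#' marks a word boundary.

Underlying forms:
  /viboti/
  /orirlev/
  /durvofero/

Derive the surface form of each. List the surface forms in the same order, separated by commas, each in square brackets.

/viboti/:
  (1) Initial Consonant Epenthesis: no change — [viboti]
  (2) Intervocalic Voicing: [viboti] → [vibodi]
  (3) Final Vowel Lowering: [vibodi] → [vibode]
/orirlev/:
  (1) Initial Consonant Epenthesis: [orirlev] → [torirlev]
  (2) Intervocalic Voicing: no change — [torirlev]
  (3) Final Vowel Lowering: no change — [torirlev]
/durvofero/:
  (1) Initial Consonant Epenthesis: no change — [durvofero]
  (2) Intervocalic Voicing: [durvofero] → [durvovero]
  (3) Final Vowel Lowering: no change — [durvovero]

[vibode], [torirlev], [durvovero]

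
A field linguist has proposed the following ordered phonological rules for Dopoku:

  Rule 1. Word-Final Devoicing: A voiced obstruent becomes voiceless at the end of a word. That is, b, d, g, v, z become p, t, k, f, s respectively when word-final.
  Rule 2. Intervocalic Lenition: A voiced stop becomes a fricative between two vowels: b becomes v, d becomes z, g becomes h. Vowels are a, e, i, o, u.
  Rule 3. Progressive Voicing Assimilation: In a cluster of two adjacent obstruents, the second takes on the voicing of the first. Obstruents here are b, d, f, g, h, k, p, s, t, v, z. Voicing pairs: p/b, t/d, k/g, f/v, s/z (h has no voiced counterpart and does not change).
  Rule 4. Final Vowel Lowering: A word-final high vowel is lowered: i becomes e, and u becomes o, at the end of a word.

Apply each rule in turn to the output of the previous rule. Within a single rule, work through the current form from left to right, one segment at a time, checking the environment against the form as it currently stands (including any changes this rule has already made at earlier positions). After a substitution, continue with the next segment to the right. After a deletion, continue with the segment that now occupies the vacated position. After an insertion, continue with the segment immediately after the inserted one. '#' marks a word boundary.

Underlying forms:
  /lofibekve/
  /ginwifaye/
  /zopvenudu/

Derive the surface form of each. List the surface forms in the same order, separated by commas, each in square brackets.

/lofibekve/:
  Rule 1 Word-Final Devoicing: no change — [lofibekve]
  Rule 2 Intervocalic Lenition: [lofibekve] → [lofivekve]
  Rule 3 Progressive Voicing Assimilation: [lofivekve] → [lofivekfe]
  Rule 4 Final Vowel Lowering: no change — [lofivekfe]
/ginwifaye/:
  Rule 1 Word-Final Devoicing: no change — [ginwifaye]
  Rule 2 Intervocalic Lenition: no change — [ginwifaye]
  Rule 3 Progressive Voicing Assimilation: no change — [ginwifaye]
  Rule 4 Final Vowel Lowering: no change — [ginwifaye]
/zopvenudu/:
  Rule 1 Word-Final Devoicing: no change — [zopvenudu]
  Rule 2 Intervocalic Lenition: [zopvenudu] → [zopvenuzu]
  Rule 3 Progressive Voicing Assimilation: [zopvenuzu] → [zopfenuzu]
  Rule 4 Final Vowel Lowering: [zopfenuzu] → [zopfenuzo]

[lofivekfe], [ginwifaye], [zopfenuzo]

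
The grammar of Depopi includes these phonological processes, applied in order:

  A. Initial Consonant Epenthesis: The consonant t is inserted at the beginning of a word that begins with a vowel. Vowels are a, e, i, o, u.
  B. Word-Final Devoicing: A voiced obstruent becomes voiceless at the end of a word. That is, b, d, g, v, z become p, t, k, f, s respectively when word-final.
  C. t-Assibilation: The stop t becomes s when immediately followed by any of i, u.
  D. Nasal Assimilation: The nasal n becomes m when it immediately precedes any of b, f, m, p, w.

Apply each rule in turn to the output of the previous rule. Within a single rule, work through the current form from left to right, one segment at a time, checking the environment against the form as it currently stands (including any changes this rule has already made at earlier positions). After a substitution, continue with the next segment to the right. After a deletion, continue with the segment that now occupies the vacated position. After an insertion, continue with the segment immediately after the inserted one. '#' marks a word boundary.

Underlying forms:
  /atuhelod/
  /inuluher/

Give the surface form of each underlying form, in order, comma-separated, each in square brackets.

/atuhelod/:
  A Initial Consonant Epenthesis: [atuhelod] → [tatuhelod]
  B Word-Final Devoicing: [tatuhelod] → [tatuhelot]
  C t-Assibilation: [tatuhelot] → [tasuhelot]
  D Nasal Assimilation: no change — [tasuhelot]
/inuluher/:
  A Initial Consonant Epenthesis: [inuluher] → [tinuluher]
  B Word-Final Devoicing: no change — [tinuluher]
  C t-Assibilation: [tinuluher] → [sinuluher]
  D Nasal Assimilation: no change — [sinuluher]

[tasuhelot], [sinuluher]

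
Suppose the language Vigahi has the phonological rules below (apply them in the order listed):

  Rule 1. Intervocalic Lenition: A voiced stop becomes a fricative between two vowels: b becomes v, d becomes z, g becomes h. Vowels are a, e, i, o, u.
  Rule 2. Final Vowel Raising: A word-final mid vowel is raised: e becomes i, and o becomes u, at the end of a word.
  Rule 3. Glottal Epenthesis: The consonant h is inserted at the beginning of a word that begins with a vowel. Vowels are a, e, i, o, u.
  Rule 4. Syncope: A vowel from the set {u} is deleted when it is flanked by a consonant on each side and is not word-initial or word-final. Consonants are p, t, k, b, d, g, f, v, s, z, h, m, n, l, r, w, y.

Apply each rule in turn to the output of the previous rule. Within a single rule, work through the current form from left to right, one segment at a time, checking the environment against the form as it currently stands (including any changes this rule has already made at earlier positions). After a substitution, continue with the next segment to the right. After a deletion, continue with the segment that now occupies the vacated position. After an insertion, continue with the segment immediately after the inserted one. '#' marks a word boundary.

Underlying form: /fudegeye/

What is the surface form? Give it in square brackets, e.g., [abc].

Rule 1 Intervocalic Lenition: [fudegeye] → [fuzeheye]
Rule 2 Final Vowel Raising: [fuzeheye] → [fuzeheyi]
Rule 3 Glottal Epenthesis: no change — [fuzeheyi]
Rule 4 Syncope: [fuzeheyi] → [fzeheyi]

[fzeheyi]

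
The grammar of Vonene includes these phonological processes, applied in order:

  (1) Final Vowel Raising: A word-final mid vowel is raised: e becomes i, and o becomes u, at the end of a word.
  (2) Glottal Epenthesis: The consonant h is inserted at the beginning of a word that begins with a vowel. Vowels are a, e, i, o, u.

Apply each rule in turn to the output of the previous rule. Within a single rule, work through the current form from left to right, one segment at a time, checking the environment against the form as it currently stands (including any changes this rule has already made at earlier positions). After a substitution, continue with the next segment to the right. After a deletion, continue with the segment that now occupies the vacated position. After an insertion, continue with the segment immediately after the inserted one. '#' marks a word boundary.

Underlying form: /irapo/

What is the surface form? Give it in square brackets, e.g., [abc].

[hirapu]

(1) Final Vowel Raising: [irapo] → [irapu]
(2) Glottal Epenthesis: [irapu] → [hirapu]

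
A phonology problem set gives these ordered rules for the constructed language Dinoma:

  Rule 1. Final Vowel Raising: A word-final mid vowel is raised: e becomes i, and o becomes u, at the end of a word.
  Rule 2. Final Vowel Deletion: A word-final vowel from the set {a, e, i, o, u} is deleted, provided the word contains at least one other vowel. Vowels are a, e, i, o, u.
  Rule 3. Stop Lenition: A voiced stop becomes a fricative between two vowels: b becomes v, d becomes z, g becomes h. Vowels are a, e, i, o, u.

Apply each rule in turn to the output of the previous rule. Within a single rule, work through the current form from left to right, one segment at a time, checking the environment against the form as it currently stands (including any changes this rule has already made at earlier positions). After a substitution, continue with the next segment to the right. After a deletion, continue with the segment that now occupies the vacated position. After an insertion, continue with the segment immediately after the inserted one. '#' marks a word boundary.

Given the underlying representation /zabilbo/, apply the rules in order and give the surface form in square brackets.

[zavilb]

Rule 1 Final Vowel Raising: [zabilbo] → [zabilbu]
Rule 2 Final Vowel Deletion: [zabilbu] → [zabilb]
Rule 3 Stop Lenition: [zabilb] → [zavilb]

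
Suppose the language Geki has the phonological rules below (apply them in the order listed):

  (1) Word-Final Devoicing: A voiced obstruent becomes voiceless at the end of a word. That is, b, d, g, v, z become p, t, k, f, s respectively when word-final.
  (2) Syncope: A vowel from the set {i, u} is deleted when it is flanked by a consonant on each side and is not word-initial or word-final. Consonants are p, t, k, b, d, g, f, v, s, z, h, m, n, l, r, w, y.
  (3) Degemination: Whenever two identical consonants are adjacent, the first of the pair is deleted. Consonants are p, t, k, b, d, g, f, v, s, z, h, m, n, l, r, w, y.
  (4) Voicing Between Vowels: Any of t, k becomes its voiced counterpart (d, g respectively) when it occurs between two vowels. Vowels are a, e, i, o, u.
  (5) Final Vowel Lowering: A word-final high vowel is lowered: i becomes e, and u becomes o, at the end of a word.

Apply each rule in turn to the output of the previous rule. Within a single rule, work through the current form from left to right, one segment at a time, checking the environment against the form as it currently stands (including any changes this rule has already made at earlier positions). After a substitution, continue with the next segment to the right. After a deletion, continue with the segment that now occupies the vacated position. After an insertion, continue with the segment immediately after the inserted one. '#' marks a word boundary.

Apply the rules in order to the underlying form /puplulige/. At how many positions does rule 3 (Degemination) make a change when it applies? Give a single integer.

(1) Word-Final Devoicing: no change — [puplulige]
(2) Syncope: [puplulige] → [ppllge]
(3) Degemination: [ppllge] → [plge]
(4) Voicing Between Vowels: no change — [plge]
(5) Final Vowel Lowering: no change — [plge]
Rule 3 changed 2 position(s).

2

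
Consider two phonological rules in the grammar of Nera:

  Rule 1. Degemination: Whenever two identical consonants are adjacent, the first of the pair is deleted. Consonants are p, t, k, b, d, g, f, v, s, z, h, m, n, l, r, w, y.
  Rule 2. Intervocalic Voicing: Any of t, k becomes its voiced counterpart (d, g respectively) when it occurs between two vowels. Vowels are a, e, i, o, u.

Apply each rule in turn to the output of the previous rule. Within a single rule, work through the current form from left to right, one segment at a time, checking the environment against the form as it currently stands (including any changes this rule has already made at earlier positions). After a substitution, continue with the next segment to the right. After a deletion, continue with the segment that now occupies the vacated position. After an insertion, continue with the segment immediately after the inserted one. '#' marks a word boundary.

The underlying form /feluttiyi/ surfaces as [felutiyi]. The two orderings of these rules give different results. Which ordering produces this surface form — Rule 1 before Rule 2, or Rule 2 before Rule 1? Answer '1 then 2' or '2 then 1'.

Order 1 then 2:
  1 Degemination: [feluttiyi] → [felutiyi]
  2 Intervocalic Voicing: [felutiyi] → [feludiyi]
  result: [feludiyi]
Order 2 then 1:
  2 Intervocalic Voicing: no change — [feluttiyi]
  1 Degemination: [feluttiyi] → [felutiyi]
  result: [felutiyi]

2 then 1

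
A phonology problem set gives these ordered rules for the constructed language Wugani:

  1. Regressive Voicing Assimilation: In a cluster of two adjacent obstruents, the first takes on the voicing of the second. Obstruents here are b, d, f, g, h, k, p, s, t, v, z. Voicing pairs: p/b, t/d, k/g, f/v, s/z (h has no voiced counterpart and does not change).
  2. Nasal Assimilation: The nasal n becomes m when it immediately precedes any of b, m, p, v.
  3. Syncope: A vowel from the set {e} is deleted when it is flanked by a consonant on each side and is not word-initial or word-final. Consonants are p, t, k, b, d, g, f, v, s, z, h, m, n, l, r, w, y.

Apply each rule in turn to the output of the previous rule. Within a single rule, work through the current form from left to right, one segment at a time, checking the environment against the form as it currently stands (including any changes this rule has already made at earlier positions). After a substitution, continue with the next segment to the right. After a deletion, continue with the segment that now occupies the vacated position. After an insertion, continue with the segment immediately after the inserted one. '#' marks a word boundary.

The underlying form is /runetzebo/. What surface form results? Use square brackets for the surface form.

[rundzbo]

1 Regressive Voicing Assimilation: [runetzebo] → [runedzebo]
2 Nasal Assimilation: no change — [runedzebo]
3 Syncope: [runedzebo] → [rundzbo]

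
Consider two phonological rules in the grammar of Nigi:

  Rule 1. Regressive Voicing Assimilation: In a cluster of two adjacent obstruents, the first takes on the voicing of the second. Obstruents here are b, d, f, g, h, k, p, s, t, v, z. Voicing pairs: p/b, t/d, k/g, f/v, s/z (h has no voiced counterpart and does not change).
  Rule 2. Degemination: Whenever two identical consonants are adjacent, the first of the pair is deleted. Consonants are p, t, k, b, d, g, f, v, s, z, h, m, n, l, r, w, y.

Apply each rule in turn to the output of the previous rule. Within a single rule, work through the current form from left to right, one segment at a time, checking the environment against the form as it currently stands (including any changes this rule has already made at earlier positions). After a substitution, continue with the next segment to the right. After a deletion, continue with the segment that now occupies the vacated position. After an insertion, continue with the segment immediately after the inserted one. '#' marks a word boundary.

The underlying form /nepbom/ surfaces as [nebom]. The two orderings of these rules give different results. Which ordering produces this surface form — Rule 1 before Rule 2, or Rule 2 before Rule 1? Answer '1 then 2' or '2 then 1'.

Order 1 then 2:
  1 Regressive Voicing Assimilation: [nepbom] → [nebbom]
  2 Degemination: [nebbom] → [nebom]
  result: [nebom]
Order 2 then 1:
  2 Degemination: no change — [nepbom]
  1 Regressive Voicing Assimilation: [nepbom] → [nebbom]
  result: [nebbom]

1 then 2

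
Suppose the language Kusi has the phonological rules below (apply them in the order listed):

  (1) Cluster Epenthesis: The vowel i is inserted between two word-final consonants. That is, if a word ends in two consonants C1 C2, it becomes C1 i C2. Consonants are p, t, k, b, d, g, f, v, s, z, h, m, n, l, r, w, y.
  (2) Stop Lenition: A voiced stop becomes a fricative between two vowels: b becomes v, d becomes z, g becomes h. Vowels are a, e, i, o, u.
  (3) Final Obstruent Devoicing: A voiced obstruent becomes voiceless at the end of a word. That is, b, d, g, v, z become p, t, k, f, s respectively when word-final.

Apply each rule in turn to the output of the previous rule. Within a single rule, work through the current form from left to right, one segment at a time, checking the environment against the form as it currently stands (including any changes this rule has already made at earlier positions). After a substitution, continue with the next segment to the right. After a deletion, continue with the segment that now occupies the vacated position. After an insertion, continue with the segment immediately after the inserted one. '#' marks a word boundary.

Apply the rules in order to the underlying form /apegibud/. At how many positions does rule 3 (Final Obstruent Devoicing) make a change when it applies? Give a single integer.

1

(1) Cluster Epenthesis: no change — [apegibud]
(2) Stop Lenition: [apegibud] → [apehivud]
(3) Final Obstruent Devoicing: [apehivud] → [apehivut]
Rule 3 changed 1 position(s).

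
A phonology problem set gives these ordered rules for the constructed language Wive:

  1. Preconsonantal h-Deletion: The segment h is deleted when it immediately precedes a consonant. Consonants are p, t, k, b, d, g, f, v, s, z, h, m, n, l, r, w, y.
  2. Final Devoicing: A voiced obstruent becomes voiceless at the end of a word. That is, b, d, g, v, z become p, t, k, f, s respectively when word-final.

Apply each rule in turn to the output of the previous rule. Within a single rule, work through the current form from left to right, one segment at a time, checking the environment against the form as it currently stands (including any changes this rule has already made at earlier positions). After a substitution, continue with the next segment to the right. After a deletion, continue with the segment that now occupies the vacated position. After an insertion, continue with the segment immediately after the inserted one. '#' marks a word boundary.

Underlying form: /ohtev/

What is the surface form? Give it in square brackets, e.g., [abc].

1 Preconsonantal h-Deletion: [ohtev] → [otev]
2 Final Devoicing: [otev] → [otef]

[otef]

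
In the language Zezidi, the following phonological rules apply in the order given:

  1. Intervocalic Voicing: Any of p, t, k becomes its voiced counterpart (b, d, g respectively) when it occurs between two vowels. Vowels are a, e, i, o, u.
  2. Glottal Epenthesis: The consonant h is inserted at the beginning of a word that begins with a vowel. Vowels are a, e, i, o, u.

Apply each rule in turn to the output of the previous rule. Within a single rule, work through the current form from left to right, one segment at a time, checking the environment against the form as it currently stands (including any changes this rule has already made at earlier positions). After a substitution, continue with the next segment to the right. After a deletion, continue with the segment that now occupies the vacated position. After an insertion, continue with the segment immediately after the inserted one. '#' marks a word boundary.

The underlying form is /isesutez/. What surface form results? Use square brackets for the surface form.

[hisesudez]

1 Intervocalic Voicing: [isesutez] → [isesudez]
2 Glottal Epenthesis: [isesudez] → [hisesudez]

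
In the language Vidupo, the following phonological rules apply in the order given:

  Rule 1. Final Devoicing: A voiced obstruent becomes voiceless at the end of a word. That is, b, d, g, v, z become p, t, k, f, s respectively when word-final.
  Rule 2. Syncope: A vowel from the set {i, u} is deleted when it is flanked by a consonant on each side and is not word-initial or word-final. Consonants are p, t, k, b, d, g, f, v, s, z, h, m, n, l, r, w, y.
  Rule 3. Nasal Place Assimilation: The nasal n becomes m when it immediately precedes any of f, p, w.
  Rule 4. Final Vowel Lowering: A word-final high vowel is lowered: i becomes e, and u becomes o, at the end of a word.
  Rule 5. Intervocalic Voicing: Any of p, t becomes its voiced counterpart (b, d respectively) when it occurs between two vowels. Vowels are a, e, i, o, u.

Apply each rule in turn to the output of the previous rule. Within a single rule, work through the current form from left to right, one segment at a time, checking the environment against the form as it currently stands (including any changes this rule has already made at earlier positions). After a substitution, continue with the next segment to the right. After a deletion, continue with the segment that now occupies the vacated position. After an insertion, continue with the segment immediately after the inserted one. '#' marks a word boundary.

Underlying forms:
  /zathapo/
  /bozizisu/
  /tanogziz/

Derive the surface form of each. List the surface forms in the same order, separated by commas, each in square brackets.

/zathapo/:
  Rule 1 Final Devoicing: no change — [zathapo]
  Rule 2 Syncope: no change — [zathapo]
  Rule 3 Nasal Place Assimilation: no change — [zathapo]
  Rule 4 Final Vowel Lowering: no change — [zathapo]
  Rule 5 Intervocalic Voicing: [zathapo] → [zathabo]
/bozizisu/:
  Rule 1 Final Devoicing: no change — [bozizisu]
  Rule 2 Syncope: [bozizisu] → [bozzsu]
  Rule 3 Nasal Place Assimilation: no change — [bozzsu]
  Rule 4 Final Vowel Lowering: [bozzsu] → [bozzso]
  Rule 5 Intervocalic Voicing: no change — [bozzso]
/tanogziz/:
  Rule 1 Final Devoicing: [tanogziz] → [tanogzis]
  Rule 2 Syncope: [tanogzis] → [tanogzs]
  Rule 3 Nasal Place Assimilation: no change — [tanogzs]
  Rule 4 Final Vowel Lowering: no change — [tanogzs]
  Rule 5 Intervocalic Voicing: no change — [tanogzs]

[zathabo], [bozzso], [tanogzs]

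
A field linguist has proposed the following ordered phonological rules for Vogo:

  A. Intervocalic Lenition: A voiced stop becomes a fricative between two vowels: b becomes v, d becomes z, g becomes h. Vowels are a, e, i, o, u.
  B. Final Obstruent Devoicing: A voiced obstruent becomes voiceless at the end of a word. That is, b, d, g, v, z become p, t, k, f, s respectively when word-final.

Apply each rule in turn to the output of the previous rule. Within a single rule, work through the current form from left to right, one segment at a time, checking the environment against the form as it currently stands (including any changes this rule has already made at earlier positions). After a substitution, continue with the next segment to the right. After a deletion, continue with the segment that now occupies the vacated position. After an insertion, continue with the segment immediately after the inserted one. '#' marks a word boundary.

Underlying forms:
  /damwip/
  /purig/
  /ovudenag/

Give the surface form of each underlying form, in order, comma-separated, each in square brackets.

[damwip], [purik], [ovuzenak]

/damwip/:
  A Intervocalic Lenition: no change — [damwip]
  B Final Obstruent Devoicing: no change — [damwip]
/purig/:
  A Intervocalic Lenition: no change — [purig]
  B Final Obstruent Devoicing: [purig] → [purik]
/ovudenag/:
  A Intervocalic Lenition: [ovudenag] → [ovuzenag]
  B Final Obstruent Devoicing: [ovuzenag] → [ovuzenak]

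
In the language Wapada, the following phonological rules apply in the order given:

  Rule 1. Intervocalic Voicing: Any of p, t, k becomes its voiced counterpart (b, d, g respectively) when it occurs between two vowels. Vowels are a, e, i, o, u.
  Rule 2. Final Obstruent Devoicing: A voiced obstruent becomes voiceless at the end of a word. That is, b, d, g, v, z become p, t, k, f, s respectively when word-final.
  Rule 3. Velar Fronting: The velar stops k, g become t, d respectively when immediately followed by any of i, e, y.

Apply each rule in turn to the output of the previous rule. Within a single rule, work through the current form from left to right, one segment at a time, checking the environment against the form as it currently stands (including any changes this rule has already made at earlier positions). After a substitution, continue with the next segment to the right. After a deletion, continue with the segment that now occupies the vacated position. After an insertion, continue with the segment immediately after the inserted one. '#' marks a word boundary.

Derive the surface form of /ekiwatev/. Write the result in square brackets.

[ediwadef]

Rule 1 Intervocalic Voicing: [ekiwatev] → [egiwadev]
Rule 2 Final Obstruent Devoicing: [egiwadev] → [egiwadef]
Rule 3 Velar Fronting: [egiwadef] → [ediwadef]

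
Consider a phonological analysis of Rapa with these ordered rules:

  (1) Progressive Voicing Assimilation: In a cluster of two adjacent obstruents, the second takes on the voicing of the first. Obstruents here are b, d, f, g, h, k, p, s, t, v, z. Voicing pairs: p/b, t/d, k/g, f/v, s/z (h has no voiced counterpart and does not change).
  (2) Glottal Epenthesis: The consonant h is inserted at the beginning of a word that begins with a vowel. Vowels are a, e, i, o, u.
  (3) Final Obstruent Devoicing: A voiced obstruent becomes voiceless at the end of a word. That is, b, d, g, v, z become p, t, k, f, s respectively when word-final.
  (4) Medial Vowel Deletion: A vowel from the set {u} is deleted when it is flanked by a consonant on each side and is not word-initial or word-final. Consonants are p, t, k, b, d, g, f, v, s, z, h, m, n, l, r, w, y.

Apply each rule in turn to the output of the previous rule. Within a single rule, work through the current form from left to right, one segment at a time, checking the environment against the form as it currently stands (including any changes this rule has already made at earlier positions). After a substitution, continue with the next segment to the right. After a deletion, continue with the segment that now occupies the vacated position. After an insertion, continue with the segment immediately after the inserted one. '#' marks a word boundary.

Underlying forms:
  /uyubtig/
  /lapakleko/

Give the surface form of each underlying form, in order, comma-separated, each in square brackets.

[hybdik], [lapakleko]

/uyubtig/:
  (1) Progressive Voicing Assimilation: [uyubtig] → [uyubdig]
  (2) Glottal Epenthesis: [uyubdig] → [huyubdig]
  (3) Final Obstruent Devoicing: [huyubdig] → [huyubdik]
  (4) Medial Vowel Deletion: [huyubdik] → [hybdik]
/lapakleko/:
  (1) Progressive Voicing Assimilation: no change — [lapakleko]
  (2) Glottal Epenthesis: no change — [lapakleko]
  (3) Final Obstruent Devoicing: no change — [lapakleko]
  (4) Medial Vowel Deletion: no change — [lapakleko]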